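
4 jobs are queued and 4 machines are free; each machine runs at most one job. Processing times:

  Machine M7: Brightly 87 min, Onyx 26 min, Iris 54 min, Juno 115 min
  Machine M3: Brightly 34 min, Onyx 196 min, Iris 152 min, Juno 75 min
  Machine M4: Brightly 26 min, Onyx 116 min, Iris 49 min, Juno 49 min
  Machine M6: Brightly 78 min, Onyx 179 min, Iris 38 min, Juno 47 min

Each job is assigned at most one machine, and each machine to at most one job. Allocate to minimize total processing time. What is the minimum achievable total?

Optimal: Brightly→Machine M3 (34 min), Onyx→Machine M7 (26 min), Iris→Machine M6 (38 min), Juno→Machine M4 (49 min) — total 34+26+38+49 = 147 min.
Column-greedy (each machine in turn goes to its cheapest remaining job) gives 156 min, worse by 9.
Next-best assignment: Brightly→Machine M3, Onyx→Machine M7, Iris→Machine M4, Juno→Machine M6 = 156 min.

Min total: 147 min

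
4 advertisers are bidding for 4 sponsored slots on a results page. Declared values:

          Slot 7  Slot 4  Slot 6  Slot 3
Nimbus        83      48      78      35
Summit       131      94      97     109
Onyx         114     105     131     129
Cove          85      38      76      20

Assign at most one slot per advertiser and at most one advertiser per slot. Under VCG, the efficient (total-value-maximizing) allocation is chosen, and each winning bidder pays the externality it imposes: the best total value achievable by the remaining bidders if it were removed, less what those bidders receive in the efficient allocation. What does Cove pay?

Cove pays $37.

Efficient allocation: Nimbus→Slot 6 ($78), Summit→Slot 4 ($94), Onyx→Slot 3 ($129), Cove→Slot 7 ($85); total welfare W = $386.
Cove receives Slot 7 at value $85, so the others get W − 85 = $301.
Without Cove: best allocation of the remaining 3 bidders over all 4 slots is Nimbus→Slot 6 ($78), Summit→Slot 7 ($131), Onyx→Slot 3 ($129), total $338.
VCG payment = (others' best without Cove) − (others' welfare with Cove) = 338 − 301 = $37.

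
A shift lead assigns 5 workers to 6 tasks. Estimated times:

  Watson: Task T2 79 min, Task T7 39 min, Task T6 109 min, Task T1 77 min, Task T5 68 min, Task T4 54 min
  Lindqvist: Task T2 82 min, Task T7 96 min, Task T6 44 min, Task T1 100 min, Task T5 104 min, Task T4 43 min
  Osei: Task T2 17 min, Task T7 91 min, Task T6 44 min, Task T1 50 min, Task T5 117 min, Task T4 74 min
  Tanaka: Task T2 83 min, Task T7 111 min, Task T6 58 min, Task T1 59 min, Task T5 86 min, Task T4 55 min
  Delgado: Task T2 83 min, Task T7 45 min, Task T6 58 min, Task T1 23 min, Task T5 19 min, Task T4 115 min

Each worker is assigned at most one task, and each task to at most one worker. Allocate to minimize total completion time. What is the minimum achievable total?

Optimal: Watson→Task T7 (39 min), Lindqvist→Task T6 (44 min), Osei→Task T2 (17 min), Tanaka→Task T4 (55 min), Delgado→Task T5 (19 min) — total 39+44+17+55+19 = 174 min.
Row-greedy (each worker in turn takes its cheapest remaining task) gives 176 min, worse by 2.
Next-best assignment: Watson→Task T7, Lindqvist→Task T4, Osei→Task T2, Tanaka→Task T6, Delgado→Task T5 = 176 min.
No other one-to-one assignment undercuts 174 min.

Min total: 174 min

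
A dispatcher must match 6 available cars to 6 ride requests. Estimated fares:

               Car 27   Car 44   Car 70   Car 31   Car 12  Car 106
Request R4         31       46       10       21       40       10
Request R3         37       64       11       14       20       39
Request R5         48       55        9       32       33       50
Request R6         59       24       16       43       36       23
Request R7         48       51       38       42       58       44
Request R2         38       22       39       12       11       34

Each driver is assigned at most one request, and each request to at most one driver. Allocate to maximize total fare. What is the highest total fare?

Treat this as an assignment problem: match each driver to one request.
Optimal: Car 27→Request R6 ($59), Car 44→Request R3 ($64), Car 70→Request R2 ($39), Car 31→Request R7 ($42), Car 12→Request R4 ($40), Car 106→Request R5 ($50) — total 59+64+39+42+40+50 = $294.
Column-greedy (each request in turn goes to its best remaining driver) gives $273, worse by 21.
Next-best assignment: Car 27→Request R6, Car 44→Request R3, Car 70→Request R2, Car 31→Request R4, Car 12→Request R7, Car 106→Request R5 = $291.
Checked against all permutations: $294 is optimal.

Max total: $294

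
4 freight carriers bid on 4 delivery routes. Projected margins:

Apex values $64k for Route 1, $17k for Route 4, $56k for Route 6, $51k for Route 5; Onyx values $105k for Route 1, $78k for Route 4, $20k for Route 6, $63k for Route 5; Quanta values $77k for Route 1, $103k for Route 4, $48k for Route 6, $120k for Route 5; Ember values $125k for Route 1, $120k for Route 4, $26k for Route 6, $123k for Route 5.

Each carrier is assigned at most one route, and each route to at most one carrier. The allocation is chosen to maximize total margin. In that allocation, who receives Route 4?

Optimal: Apex→Route 6 ($56k), Onyx→Route 1 ($105k), Quanta→Route 5 ($120k), Ember→Route 4 ($120k) — total 56+105+120+120 = $401k.
Row-greedy (each carrier in turn takes its best remaining route) gives $288k, worse by 113.
Ember's own top route is Route 1 ($125k), but forcing Ember→Route 1 and reassigning the rest optimally gives only $379k — worse by 22.

Ember receives Route 4.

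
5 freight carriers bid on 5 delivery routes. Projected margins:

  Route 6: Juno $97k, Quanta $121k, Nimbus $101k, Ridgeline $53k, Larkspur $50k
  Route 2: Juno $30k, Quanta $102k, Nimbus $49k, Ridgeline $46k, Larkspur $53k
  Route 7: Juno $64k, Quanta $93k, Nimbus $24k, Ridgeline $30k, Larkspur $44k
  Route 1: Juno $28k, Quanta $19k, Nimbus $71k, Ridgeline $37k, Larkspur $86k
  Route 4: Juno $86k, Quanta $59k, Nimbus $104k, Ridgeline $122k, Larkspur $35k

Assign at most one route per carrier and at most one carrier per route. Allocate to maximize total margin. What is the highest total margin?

Maximum total: $475k

Optimal: Juno→Route 7 ($64k), Quanta→Route 2 ($102k), Nimbus→Route 6 ($101k), Ridgeline→Route 4 ($122k), Larkspur→Route 1 ($86k) — total 64+102+101+122+86 = $475k.
Column-greedy (each route in turn goes to its best remaining carrier) gives $431k, worse by 44.
Swapping Larkspur↔Nimbus (Larkspur→Route 6 $50k, Nimbus→Route 1 $71k) loses 66.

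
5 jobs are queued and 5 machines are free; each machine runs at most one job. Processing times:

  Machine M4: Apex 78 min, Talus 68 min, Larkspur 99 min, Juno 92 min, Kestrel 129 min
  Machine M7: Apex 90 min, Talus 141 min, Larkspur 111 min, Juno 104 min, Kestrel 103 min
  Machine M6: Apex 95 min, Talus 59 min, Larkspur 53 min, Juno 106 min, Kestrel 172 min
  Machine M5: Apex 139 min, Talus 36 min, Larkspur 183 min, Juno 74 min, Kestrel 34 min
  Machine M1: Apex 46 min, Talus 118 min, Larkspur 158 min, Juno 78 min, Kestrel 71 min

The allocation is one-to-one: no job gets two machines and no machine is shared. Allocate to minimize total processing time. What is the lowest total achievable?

Treat this as an assignment problem: match each job to one machine.
Optimal: Apex→Machine M1 (46 min), Talus→Machine M4 (68 min), Larkspur→Machine M6 (53 min), Juno→Machine M7 (104 min), Kestrel→Machine M5 (34 min) — total 46+68+53+104+34 = 305 min.
Checked against all permutations: 305 min is optimal.

Minimum total: 305 min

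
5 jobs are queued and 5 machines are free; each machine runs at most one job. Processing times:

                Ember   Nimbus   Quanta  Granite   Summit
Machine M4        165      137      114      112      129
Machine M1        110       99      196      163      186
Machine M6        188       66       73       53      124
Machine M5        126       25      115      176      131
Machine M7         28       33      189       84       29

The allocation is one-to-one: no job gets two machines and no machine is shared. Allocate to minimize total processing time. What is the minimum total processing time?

Min total: 331 min

Optimal: Ember→Machine M1 (110 min), Nimbus→Machine M5 (25 min), Quanta→Machine M4 (114 min), Granite→Machine M6 (53 min), Summit→Machine M7 (29 min) — total 110+25+114+53+29 = 331 min.
Next-best assignment: Ember→Machine M1, Nimbus→Machine M5, Quanta→Machine M6, Granite→Machine M4, Summit→Machine M7 = 349 min.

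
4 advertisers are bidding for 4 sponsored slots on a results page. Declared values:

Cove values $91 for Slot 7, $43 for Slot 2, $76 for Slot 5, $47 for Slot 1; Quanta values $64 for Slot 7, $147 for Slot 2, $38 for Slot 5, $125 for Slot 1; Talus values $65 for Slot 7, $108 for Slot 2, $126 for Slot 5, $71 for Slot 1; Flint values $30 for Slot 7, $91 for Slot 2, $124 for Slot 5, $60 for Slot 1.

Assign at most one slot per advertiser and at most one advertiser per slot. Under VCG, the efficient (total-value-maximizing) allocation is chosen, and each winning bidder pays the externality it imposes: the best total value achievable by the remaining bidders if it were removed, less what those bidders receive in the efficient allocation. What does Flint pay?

Flint pays $40.

Efficient allocation: Cove→Slot 7 ($91), Quanta→Slot 1 ($125), Talus→Slot 2 ($108), Flint→Slot 5 ($124); total welfare W = $448.
Flint receives Slot 5 at value $124, so the others get W − 124 = $324.
Without Flint: best allocation of the remaining 3 bidders over all 4 slots is Cove→Slot 7 ($91), Quanta→Slot 2 ($147), Talus→Slot 5 ($126), total $364.
VCG payment = (others' best without Flint) − (others' welfare with Flint) = 364 − 324 = $40.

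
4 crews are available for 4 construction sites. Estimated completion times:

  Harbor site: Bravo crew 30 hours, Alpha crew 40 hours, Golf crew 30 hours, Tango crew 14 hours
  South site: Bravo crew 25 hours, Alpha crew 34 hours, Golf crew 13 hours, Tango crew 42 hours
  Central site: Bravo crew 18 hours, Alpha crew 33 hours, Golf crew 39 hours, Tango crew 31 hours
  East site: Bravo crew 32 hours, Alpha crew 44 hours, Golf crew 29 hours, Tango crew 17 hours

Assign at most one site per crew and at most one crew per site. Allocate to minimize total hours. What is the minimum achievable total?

Minimum total: 88 hours

This is the linear assignment problem.
Optimal: Bravo crew→Central site (18 hours), Alpha crew→Harbor site (40 hours), Golf crew→South site (13 hours), Tango crew→East site (17 hours) — total 18+40+13+17 = 88 hours.
Swapping Tango crew↔Alpha crew (Tango crew→Harbor site 14 hours, Alpha crew→East site 44 hours) adds 1.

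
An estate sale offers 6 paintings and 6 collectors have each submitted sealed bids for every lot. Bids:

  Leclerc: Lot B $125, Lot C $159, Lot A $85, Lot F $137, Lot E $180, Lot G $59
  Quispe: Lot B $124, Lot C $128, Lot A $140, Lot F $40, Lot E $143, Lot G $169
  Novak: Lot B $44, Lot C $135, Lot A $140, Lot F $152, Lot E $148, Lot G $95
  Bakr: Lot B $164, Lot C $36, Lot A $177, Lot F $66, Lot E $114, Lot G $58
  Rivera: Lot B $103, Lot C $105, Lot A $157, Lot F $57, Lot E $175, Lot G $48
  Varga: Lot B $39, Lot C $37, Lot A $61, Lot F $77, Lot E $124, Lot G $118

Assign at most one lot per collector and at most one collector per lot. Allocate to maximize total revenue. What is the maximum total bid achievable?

This is a one-to-one assignment (maximum-weight bipartite matching).
Optimal: Leclerc→Lot C ($159), Quispe→Lot G ($169), Novak→Lot F ($152), Bakr→Lot B ($164), Rivera→Lot A ($157), Varga→Lot E ($124) — total 159+169+152+164+157+124 = $925.
Column-greedy (each lot in turn goes to its best remaining collector) gives $893, worse by 32.
Swapping Rivera↔Novak (Rivera→Lot F $57, Novak→Lot A $140) loses 112.
Checked against all permutations: $925 is optimal.

Maximum total: $925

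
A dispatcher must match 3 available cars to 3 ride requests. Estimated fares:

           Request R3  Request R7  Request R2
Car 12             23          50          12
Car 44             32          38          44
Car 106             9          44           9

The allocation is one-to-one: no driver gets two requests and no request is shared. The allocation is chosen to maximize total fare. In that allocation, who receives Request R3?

Car 12 receives Request R3.

Optimal: Car 12→Request R3 ($23), Car 44→Request R2 ($44), Car 106→Request R7 ($44) — total 23+44+44 = $111.
Next-best assignment: Car 12→Request R7, Car 44→Request R2, Car 106→Request R3 = $103.
Car 12's own top request is Request R7 ($50), but forcing Car 12→Request R7 and reassigning the rest optimally gives only $103 — worse by 8.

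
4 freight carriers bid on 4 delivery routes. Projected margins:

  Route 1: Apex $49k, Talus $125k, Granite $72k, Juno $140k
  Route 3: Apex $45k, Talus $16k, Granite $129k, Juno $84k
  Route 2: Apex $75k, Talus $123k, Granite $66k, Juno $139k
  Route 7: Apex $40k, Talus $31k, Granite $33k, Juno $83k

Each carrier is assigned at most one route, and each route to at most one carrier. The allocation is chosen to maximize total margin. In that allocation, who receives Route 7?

Apex receives Route 7.

Optimal: Apex→Route 7 ($40k), Talus→Route 1 ($125k), Granite→Route 3 ($129k), Juno→Route 2 ($139k) — total 40+125+129+139 = $433k.
Row-greedy (each carrier in turn takes its best remaining route) gives $412k, worse by 21.
Next-best assignment: Apex→Route 7, Talus→Route 2, Granite→Route 3, Juno→Route 1 = $432k.
Apex's own top route is Route 2 ($75k), but forcing Apex→Route 2 and reassigning the rest optimally gives only $412k — worse by 21.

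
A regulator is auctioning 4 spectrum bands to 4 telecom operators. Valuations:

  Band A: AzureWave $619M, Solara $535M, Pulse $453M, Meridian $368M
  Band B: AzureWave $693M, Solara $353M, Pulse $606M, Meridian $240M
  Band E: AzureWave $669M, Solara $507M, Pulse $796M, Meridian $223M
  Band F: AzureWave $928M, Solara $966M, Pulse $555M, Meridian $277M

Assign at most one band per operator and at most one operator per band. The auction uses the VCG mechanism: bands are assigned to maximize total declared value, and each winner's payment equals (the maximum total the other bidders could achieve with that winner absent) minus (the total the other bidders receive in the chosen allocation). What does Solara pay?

Efficient allocation: AzureWave→Band B ($693M), Solara→Band F ($966M), Pulse→Band E ($796M), Meridian→Band A ($368M); total welfare W = $2823M.
Solara receives Band F at value $966M, so the others get W − 966 = $1857M.
Without Solara: best allocation of the remaining 3 bidders over all 4 bands is AzureWave→Band F ($928M), Pulse→Band E ($796M), Meridian→Band A ($368M), total $2092M.
VCG payment = (others' best without Solara) − (others' welfare with Solara) = 2092 − 1857 = $235M.

Solara pays $235M.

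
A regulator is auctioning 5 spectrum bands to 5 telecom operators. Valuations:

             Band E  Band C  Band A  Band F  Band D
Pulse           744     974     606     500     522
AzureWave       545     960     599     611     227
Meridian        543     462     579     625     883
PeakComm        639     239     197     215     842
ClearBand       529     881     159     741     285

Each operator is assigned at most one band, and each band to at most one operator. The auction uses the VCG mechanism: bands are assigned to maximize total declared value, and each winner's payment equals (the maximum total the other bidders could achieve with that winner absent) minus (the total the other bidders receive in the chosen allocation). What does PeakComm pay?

Efficient allocation: Pulse→Band E ($744M), AzureWave→Band C ($960M), Meridian→Band A ($579M), PeakComm→Band D ($842M), ClearBand→Band F ($741M); total welfare W = $3866M.
PeakComm receives Band D at value $842M, so the others get W − 842 = $3024M.
Without PeakComm: best allocation of the remaining 4 bidders over all 5 bands is Pulse→Band E ($744M), AzureWave→Band C ($960M), Meridian→Band D ($883M), ClearBand→Band F ($741M), total $3328M.
VCG payment = (others' best without PeakComm) − (others' welfare with PeakComm) = 3328 − 3024 = $304M.

PeakComm pays $304M.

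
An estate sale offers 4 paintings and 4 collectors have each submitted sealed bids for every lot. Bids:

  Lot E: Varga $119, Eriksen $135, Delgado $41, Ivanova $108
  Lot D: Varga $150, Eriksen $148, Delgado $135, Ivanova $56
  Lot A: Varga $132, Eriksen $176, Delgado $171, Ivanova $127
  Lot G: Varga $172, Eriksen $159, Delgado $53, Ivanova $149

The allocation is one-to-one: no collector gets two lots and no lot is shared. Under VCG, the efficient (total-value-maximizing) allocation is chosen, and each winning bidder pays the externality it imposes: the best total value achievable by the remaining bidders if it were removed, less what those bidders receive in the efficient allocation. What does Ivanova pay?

Ivanova pays $35.

Efficient allocation: Varga→Lot D ($150), Eriksen→Lot E ($135), Delgado→Lot A ($171), Ivanova→Lot G ($149); total welfare W = $605.
Ivanova receives Lot G at value $149, so the others get W − 149 = $456.
Without Ivanova: best allocation of the remaining 3 bidders over all 4 lots is Varga→Lot G ($172), Eriksen→Lot D ($148), Delgado→Lot A ($171), total $491.
VCG payment = (others' best without Ivanova) − (others' welfare with Ivanova) = 491 − 456 = $35.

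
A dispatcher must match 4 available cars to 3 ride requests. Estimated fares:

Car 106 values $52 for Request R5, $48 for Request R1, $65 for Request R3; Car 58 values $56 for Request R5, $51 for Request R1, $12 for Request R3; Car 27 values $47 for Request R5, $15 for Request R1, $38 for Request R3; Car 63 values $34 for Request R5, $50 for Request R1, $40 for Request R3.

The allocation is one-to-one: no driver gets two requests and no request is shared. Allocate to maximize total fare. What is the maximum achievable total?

Maximum total: $171

Optimal: Car 58→Request R5 ($56), Car 63→Request R1 ($50), Car 106→Request R3 ($65) — total 56+50+65 = $171.
Row-greedy (each driver in turn takes its best remaining request) gives $136, worse by 35.
Swapping Car 63↔Car 58 (Car 63→Request R5 $34, Car 58→Request R1 $51) loses 21.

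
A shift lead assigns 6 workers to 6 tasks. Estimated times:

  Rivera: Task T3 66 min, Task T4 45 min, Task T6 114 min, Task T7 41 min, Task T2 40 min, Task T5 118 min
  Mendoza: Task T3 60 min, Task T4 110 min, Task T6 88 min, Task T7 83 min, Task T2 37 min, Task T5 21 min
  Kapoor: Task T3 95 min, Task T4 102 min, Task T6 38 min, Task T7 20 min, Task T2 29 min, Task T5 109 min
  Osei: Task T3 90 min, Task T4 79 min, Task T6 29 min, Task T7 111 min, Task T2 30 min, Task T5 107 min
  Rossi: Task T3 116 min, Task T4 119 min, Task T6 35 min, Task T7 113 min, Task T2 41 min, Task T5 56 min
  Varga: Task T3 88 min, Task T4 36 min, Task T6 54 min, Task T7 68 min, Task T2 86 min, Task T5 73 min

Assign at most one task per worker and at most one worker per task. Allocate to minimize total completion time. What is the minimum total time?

Minimum total: 208 min

Optimal: Rivera→Task T3 (66 min), Mendoza→Task T5 (21 min), Kapoor→Task T7 (20 min), Osei→Task T2 (30 min), Rossi→Task T6 (35 min), Varga→Task T4 (36 min) — total 66+21+20+30+35+36 = 208 min.
Row-greedy (each worker in turn takes its cheapest remaining task) gives 262 min, worse by 54.
Next-best assignment: Rivera→Task T3, Mendoza→Task T5, Kapoor→Task T7, Osei→Task T6, Rossi→Task T2, Varga→Task T4 = 213 min.
Swapping Rossi↔Rivera (Rossi→Task T3 116 min, Rivera→Task T6 114 min) adds 129.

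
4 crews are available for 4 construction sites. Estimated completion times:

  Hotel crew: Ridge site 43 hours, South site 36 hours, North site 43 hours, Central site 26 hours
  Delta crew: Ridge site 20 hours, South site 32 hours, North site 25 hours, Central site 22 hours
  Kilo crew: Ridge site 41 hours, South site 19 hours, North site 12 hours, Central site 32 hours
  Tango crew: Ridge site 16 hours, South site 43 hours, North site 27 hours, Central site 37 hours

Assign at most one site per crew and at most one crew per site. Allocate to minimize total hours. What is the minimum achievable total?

Optimal: Hotel crew→South site (36 hours), Delta crew→Central site (22 hours), Kilo crew→North site (12 hours), Tango crew→Ridge site (16 hours) — total 36+22+12+16 = 86 hours.
Checked against all permutations: 86 hours is optimal.

Min total: 86 hours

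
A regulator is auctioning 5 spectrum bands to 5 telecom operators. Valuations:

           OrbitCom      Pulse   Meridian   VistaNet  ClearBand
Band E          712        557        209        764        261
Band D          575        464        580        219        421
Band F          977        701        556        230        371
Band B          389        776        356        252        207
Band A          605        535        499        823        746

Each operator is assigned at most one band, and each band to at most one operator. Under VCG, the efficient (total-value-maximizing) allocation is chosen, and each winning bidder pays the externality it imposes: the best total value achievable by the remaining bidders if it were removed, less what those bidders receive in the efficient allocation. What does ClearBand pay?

Efficient allocation: OrbitCom→Band F ($977M), Pulse→Band B ($776M), Meridian→Band D ($580M), VistaNet→Band E ($764M), ClearBand→Band A ($746M); total welfare W = $3843M.
ClearBand receives Band A at value $746M, so the others get W − 746 = $3097M.
Without ClearBand: best allocation of the remaining 4 bidders over all 5 bands is OrbitCom→Band F ($977M), Pulse→Band B ($776M), Meridian→Band D ($580M), VistaNet→Band A ($823M), total $3156M.
VCG payment = (others' best without ClearBand) − (others' welfare with ClearBand) = 3156 − 3097 = $59M.

ClearBand pays $59M.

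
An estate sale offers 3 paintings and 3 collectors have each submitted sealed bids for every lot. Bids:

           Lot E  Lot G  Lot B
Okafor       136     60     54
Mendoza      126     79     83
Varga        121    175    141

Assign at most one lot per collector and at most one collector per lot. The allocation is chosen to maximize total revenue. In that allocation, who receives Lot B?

This is the linear assignment problem.
Optimal: Okafor→Lot E ($136), Mendoza→Lot B ($83), Varga→Lot G ($175) — total 136+83+175 = $394.
Mendoza's own top lot is Lot E ($126), but forcing Mendoza→Lot E and reassigning the rest optimally gives only $355 — worse by 39.

Mendoza receives Lot B.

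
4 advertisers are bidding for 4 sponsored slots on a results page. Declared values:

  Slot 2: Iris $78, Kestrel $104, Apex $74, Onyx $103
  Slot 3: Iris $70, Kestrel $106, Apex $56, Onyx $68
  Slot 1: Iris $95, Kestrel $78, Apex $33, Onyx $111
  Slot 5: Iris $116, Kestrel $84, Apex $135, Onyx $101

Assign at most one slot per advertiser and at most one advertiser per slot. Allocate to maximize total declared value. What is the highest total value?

Max total: $439

Optimal: Iris→Slot 1 ($95), Kestrel→Slot 3 ($106), Apex→Slot 5 ($135), Onyx→Slot 2 ($103) — total 95+106+135+103 = $439.
Max-entry greedy (repeatedly take the single best remaining cell) gives $430, worse by 9.
Next-best assignment: Iris→Slot 2, Kestrel→Slot 3, Apex→Slot 5, Onyx→Slot 1 = $430.
Every other assignment is strictly worse.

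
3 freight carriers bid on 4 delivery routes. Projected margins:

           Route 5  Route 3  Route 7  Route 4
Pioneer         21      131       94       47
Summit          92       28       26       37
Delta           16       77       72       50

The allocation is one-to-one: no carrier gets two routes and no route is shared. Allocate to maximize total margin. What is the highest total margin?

Optimal: Pioneer→Route 3 ($131k), Summit→Route 5 ($92k), Delta→Route 7 ($72k) — total 131+92+72 = $295k.
Next-best assignment: Pioneer→Route 3, Summit→Route 5, Delta→Route 4 = $273k.
Swapping Delta↔Summit (Delta→Route 5 $16k, Summit→Route 7 $26k) loses 122.
Every other assignment is strictly worse.

Maximum total: $295k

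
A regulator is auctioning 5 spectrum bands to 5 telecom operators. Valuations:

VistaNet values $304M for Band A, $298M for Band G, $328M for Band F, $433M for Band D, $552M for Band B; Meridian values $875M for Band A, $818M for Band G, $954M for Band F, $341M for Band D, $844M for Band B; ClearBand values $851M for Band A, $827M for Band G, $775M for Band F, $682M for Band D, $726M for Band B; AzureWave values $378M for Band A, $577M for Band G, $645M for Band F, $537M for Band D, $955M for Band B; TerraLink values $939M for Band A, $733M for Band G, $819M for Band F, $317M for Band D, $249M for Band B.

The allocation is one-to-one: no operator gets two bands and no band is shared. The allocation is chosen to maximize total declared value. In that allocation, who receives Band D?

VistaNet receives Band D.

Optimal: VistaNet→Band D ($433M), Meridian→Band F ($954M), ClearBand→Band G ($827M), AzureWave→Band B ($955M), TerraLink→Band A ($939M) — total 433+954+827+955+939 = $4108M.
Column-greedy (each band in turn goes to its best remaining operator) gives $3809M, worse by 299.
Swapping Meridian↔ClearBand (Meridian→Band G $818M, ClearBand→Band F $775M) loses 188.
VistaNet's own top band is Band B ($552M), but forcing VistaNet→Band B and reassigning the rest optimally gives only $3809M — worse by 299.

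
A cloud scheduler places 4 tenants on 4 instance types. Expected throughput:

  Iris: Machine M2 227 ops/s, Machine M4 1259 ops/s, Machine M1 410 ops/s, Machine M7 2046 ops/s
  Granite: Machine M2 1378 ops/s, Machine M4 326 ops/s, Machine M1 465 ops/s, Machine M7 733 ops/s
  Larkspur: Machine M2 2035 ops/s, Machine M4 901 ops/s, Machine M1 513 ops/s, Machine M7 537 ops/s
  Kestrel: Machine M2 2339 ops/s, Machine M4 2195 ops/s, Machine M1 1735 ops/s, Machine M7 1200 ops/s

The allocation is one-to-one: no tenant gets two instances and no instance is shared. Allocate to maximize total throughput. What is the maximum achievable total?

Maximum total: 6741 ops/s

Optimal: Iris→Machine M7 (2046 ops/s), Granite→Machine M1 (465 ops/s), Larkspur→Machine M2 (2035 ops/s), Kestrel→Machine M4 (2195 ops/s) — total 2046+465+2035+2195 = 6741 ops/s.
Column-greedy (each instance in turn goes to its best remaining tenant) gives 4844 ops/s, worse by 1897.
Next-best assignment: Iris→Machine M7, Granite→Machine M4, Larkspur→Machine M2, Kestrel→Machine M1 = 6142 ops/s.
Swapping Kestrel↔Granite (Kestrel→Machine M1 1735 ops/s, Granite→Machine M4 326 ops/s) loses 599.
Every other assignment is strictly worse.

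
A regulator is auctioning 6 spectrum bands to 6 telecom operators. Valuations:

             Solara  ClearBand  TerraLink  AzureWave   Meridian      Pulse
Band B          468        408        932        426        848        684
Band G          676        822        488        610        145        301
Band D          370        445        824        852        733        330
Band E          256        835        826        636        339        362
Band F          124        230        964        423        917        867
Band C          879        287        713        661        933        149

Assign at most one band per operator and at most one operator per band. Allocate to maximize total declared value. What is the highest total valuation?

Optimal: Solara→Band G ($676M), ClearBand→Band E ($835M), TerraLink→Band B ($932M), AzureWave→Band D ($852M), Meridian→Band C ($933M), Pulse→Band F ($867M) — total 676+835+932+852+933+867 = $5095M.
Column-greedy (each band in turn goes to its best remaining operator) gives $4764M, worse by 331.
Next-best assignment: Solara→Band C, ClearBand→Band G, TerraLink→Band E, AzureWave→Band D, Meridian→Band B, Pulse→Band F = $5094M.
No other one-to-one assignment exceeds $5095M.

Maximum total: $5095M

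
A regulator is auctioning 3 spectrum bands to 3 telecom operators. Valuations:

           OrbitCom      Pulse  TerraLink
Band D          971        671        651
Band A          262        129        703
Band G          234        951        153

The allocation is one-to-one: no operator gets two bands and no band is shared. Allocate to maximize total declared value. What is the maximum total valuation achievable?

Optimal: OrbitCom→Band D ($971M), Pulse→Band G ($951M), TerraLink→Band A ($703M) — total 971+951+703 = $2625M.
No other one-to-one assignment exceeds $2625M.

Maximum total: $2625M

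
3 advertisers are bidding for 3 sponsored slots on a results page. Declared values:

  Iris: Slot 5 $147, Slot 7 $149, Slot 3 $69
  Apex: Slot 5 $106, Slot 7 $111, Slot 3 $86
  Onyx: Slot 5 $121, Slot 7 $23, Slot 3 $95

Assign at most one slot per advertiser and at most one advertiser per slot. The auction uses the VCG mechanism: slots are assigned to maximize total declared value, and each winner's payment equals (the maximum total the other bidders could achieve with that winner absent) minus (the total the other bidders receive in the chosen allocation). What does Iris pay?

Iris pays $25.

Efficient allocation: Iris→Slot 7 ($149), Apex→Slot 3 ($86), Onyx→Slot 5 ($121); total welfare W = $356.
Iris receives Slot 7 at value $149, so the others get W − 149 = $207.
Without Iris: best allocation of the remaining 2 bidders over all 3 slots is Apex→Slot 7 ($111), Onyx→Slot 5 ($121), total $232.
VCG payment = (others' best without Iris) − (others' welfare with Iris) = 232 − 207 = $25.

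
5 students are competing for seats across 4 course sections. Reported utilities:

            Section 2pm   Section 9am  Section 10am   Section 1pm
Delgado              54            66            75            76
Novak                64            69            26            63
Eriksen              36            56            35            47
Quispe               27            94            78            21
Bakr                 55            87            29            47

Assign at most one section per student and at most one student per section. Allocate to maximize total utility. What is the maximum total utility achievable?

This is the linear assignment problem.
Optimal: Novak→Section 2pm (64 points), Bakr→Section 9am (87 points), Quispe→Section 10am (78 points), Delgado→Section 1pm (76 points) — total 64+87+78+76 = 305 points.
Row-greedy (each student in turn takes its best remaining section) gives 259 points, worse by 46.
Next-best assignment: Bakr→Section 2pm, Quispe→Section 9am, Delgado→Section 10am, Novak→Section 1pm = 287 points.

Maximum total: 305 points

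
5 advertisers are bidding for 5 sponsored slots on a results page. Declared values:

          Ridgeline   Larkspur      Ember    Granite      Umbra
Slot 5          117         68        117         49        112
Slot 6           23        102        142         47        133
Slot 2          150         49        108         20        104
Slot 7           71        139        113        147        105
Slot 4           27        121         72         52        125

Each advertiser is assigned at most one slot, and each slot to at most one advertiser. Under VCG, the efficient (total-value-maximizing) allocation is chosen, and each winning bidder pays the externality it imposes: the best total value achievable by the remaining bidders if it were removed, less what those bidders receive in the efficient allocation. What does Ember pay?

Ember pays $21.

Efficient allocation: Ridgeline→Slot 2 ($150), Larkspur→Slot 4 ($121), Ember→Slot 6 ($142), Granite→Slot 7 ($147), Umbra→Slot 5 ($112); total welfare W = $672.
Ember receives Slot 6 at value $142, so the others get W − 142 = $530.
Without Ember: best allocation of the remaining 4 bidders over all 5 slots is Ridgeline→Slot 2 ($150), Larkspur→Slot 4 ($121), Granite→Slot 7 ($147), Umbra→Slot 6 ($133), total $551.
VCG payment = (others' best without Ember) − (others' welfare with Ember) = 551 − 530 = $21.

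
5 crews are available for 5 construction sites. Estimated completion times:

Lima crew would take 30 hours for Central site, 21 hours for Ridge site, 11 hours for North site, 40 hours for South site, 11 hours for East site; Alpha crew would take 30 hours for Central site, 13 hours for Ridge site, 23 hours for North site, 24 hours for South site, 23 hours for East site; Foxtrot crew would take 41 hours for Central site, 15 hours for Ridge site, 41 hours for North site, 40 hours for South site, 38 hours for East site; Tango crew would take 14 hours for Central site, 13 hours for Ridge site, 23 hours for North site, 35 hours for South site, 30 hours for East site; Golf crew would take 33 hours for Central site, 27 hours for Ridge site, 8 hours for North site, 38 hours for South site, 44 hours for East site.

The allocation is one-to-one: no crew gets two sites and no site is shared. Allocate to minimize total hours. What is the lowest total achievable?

Minimum total: 72 hours

Optimal: Lima crew→East site (11 hours), Alpha crew→South site (24 hours), Foxtrot crew→Ridge site (15 hours), Tango crew→Central site (14 hours), Golf crew→North site (8 hours) — total 11+24+15+14+8 = 72 hours.
Min-entry greedy (repeatedly take the single cheapest remaining cell) gives 86 hours, worse by 14.
Swapping Lima crew↔Tango crew (Lima crew→Central site 30 hours, Tango crew→East site 30 hours) adds 35.
No other one-to-one assignment undercuts 72 hours.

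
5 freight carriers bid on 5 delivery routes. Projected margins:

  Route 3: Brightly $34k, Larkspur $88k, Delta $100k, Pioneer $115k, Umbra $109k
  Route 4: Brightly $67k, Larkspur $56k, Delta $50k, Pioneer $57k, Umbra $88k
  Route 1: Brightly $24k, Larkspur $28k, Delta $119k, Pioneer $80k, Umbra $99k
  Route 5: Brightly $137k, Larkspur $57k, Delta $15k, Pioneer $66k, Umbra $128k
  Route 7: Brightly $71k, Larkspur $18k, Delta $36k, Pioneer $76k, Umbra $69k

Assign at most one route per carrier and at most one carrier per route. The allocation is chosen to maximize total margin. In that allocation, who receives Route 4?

Umbra receives Route 4.

This is the linear assignment problem.
Optimal: Brightly→Route 5 ($137k), Larkspur→Route 3 ($88k), Delta→Route 1 ($119k), Pioneer→Route 7 ($76k), Umbra→Route 4 ($88k) — total 137+88+119+76+88 = $508k.
Max-entry greedy (repeatedly take the single best remaining cell) gives $477k, worse by 31.
No other one-to-one assignment exceeds $508k.
Umbra's own top route is Route 5 ($128k), but forcing Umbra→Route 5 and reassigning the rest optimally gives only $489k — worse by 19.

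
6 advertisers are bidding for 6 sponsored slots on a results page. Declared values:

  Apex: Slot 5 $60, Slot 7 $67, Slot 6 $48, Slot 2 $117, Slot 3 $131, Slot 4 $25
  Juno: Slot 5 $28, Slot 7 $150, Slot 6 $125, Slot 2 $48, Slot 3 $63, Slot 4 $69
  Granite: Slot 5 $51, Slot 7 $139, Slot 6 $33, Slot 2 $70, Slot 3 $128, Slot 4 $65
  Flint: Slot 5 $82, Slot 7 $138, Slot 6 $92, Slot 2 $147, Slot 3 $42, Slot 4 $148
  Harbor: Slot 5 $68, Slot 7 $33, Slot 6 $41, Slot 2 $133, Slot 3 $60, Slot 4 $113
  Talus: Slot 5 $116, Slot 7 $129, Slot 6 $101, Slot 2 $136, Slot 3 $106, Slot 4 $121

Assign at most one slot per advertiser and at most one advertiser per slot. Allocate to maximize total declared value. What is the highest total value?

Max total: $792

This is a one-to-one assignment (maximum-weight bipartite matching).
Optimal: Apex→Slot 3 ($131), Juno→Slot 6 ($125), Granite→Slot 7 ($139), Flint→Slot 4 ($148), Harbor→Slot 2 ($133), Talus→Slot 5 ($116) — total 131+125+139+148+133+116 = $792.
Column-greedy (each slot in turn goes to its best remaining advertiser) gives $687, worse by 105.
Next-best assignment: Apex→Slot 3, Juno→Slot 6, Granite→Slot 7, Flint→Slot 2, Harbor→Slot 4, Talus→Slot 5 = $771.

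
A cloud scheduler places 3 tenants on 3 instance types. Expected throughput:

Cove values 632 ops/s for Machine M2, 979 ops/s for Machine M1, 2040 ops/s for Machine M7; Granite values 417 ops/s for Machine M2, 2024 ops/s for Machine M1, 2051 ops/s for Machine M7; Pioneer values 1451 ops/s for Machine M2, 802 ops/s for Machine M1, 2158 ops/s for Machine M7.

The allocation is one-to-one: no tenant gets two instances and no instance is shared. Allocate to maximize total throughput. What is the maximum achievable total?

Maximum total: 5515 ops/s

Treat this as an assignment problem: match each tenant to one instance.
Optimal: Cove→Machine M7 (2040 ops/s), Granite→Machine M1 (2024 ops/s), Pioneer→Machine M2 (1451 ops/s) — total 2040+2024+1451 = 5515 ops/s.
Next-best assignment: Cove→Machine M2, Granite→Machine M1, Pioneer→Machine M7 = 4814 ops/s.
Checked against all permutations: 5515 ops/s is optimal.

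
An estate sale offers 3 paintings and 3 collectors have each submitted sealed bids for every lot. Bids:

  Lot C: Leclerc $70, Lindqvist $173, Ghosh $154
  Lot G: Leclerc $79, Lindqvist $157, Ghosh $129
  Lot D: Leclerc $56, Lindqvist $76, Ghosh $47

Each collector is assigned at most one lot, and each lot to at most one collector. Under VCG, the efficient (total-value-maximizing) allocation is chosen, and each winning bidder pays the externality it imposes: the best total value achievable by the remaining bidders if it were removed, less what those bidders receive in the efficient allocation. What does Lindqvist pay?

Efficient allocation: Leclerc→Lot D ($56), Lindqvist→Lot G ($157), Ghosh→Lot C ($154); total welfare W = $367.
Lindqvist receives Lot G at value $157, so the others get W − 157 = $210.
Without Lindqvist: best allocation of the remaining 2 bidders over all 3 lots is Leclerc→Lot G ($79), Ghosh→Lot C ($154), total $233.
VCG payment = (others' best without Lindqvist) − (others' welfare with Lindqvist) = 233 − 210 = $23.

Lindqvist pays $23.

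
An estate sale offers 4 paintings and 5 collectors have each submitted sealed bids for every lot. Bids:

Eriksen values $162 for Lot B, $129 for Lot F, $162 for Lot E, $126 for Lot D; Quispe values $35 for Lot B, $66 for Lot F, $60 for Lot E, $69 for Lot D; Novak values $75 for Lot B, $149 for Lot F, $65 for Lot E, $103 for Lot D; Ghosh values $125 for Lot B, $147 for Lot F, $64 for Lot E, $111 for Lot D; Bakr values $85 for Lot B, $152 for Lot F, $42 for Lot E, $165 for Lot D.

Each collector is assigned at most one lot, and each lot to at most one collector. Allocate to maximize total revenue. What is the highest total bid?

Optimal: Ghosh→Lot B ($125), Novak→Lot F ($149), Eriksen→Lot E ($162), Bakr→Lot D ($165) — total 125+149+162+165 = $601.
Max-entry greedy (repeatedly take the single best remaining cell) gives $540, worse by 61.
Next-best assignment: Novak→Lot B, Ghosh→Lot F, Eriksen→Lot E, Bakr→Lot D = $549.
Swapping Novak↔Bakr (Novak→Lot D $103, Bakr→Lot F $152) loses 59.

Max total: $601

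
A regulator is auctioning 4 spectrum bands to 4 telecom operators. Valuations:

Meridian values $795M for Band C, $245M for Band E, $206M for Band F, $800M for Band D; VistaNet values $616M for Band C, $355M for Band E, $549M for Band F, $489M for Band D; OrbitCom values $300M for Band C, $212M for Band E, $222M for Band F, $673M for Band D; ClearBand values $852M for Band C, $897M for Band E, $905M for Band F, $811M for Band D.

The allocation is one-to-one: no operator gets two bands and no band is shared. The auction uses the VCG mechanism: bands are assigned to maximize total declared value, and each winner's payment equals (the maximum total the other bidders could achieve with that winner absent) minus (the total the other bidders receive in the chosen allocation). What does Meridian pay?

Meridian pays $75M.

Efficient allocation: Meridian→Band C ($795M), VistaNet→Band F ($549M), OrbitCom→Band D ($673M), ClearBand→Band E ($897M); total welfare W = $2914M.
Meridian receives Band C at value $795M, so the others get W − 795 = $2119M.
Without Meridian: best allocation of the remaining 3 bidders over all 4 bands is VistaNet→Band C ($616M), OrbitCom→Band D ($673M), ClearBand→Band F ($905M), total $2194M.
VCG payment = (others' best without Meridian) − (others' welfare with Meridian) = 2194 − 2119 = $75M.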